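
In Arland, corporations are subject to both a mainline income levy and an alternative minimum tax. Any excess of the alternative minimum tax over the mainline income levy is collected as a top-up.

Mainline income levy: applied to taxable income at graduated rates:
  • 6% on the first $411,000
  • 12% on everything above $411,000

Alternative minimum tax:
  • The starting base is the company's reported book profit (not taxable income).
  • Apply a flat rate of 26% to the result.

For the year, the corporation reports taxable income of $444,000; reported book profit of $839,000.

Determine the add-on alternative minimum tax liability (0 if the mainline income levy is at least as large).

Mainline income levy:
  $411,000 × 6% = $24,660
  $33,000 × 12% = $3,960
  → $28,620

Alternative minimum tax:
  Base (reported book profit): $839,000
  $839,000 × 26% = $218,140

Excess of alternative minimum tax over mainline income levy: $218,140 − $28,620 = $189,520.

$189,520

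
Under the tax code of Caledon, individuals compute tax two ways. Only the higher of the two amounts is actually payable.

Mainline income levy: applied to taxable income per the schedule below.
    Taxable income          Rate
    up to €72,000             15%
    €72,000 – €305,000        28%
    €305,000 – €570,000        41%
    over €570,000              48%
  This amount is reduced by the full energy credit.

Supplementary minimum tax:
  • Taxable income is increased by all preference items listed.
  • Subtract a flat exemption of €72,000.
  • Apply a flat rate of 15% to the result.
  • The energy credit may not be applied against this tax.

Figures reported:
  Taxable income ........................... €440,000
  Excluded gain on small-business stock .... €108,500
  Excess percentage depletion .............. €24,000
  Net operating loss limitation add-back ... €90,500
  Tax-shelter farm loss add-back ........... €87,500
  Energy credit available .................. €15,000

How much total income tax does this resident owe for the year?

€116,390

Supplementary minimum tax:
  Adjusted income: €440,000 + €108,500 + €24,000 + €90,500 + €87,500 = €750,500
  Less exemption €72,000 → base €678,500
  €678,500 × 15% = €101,775

Mainline income levy:
  €72,000 × 15% = €10,800
  €233,000 × 28% = €65,240
  €135,000 × 41% = €55,350
  → €131,390
  Less energy credit €15,000 → €116,390

€116,390 > €101,775, so the mainline income levy governs.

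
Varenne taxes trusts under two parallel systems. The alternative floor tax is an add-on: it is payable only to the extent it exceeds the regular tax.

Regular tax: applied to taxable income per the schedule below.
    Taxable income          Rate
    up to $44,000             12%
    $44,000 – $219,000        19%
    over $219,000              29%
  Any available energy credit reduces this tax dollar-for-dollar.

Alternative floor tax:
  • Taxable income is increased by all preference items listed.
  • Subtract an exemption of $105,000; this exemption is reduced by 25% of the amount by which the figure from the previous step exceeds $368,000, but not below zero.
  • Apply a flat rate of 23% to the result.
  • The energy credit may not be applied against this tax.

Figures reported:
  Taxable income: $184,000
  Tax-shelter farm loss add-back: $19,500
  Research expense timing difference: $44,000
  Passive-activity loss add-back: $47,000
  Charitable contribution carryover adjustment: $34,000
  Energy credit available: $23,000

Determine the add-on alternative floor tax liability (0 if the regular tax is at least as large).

$42,525

Regular tax:
  $44,000 × 12% = $5,280
  $140,000 × 19% = $26,600
  → $31,880
  Less energy credit $23,000 → $8,880

Alternative floor tax:
  Adjusted income: $184,000 + $19,500 + $44,000 + $47,000 + $34,000 = $328,500
  Exemption: $328,500 ≤ $368,000, so full $105,000 applies
  Base: $328,500 − $105,000 = $223,500
  $223,500 × 23% = $51,405

Excess of alternative floor tax over regular tax: $51,405 − $8,880 = $42,525.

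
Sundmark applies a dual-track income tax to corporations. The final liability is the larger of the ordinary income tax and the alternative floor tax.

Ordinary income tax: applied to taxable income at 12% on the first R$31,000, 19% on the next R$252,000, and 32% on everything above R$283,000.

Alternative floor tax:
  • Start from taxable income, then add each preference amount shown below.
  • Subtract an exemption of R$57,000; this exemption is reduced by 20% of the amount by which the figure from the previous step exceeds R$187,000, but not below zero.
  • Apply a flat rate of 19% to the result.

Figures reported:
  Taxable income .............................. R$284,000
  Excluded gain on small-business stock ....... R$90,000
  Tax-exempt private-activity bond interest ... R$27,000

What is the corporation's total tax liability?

R$73,492

Ordinary income tax:
  R$31,000 × 12% = R$3,720
  R$252,000 × 19% = R$47,880
  R$1,000 × 32% = R$320
  → R$51,920

Alternative floor tax:
  Adjusted income: R$284,000 + R$90,000 + R$27,000 = R$401,000
  Exemption: R$57,000 − 20% × (R$401,000 − R$187,000) = R$57,000 − R$42,800 = R$14,200
  Base: R$401,000 − R$14,200 = R$386,800
  R$386,800 × 19% = R$73,492

R$73,492 > R$51,920, so the alternative floor tax is the binding amount.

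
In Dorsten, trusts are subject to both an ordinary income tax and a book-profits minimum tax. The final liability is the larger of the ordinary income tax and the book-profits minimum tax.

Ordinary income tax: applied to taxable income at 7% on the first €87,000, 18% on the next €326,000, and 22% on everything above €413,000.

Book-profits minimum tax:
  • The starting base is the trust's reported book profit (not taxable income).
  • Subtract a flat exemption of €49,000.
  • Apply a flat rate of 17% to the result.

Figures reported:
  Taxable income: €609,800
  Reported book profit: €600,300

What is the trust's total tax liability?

Book-profits minimum tax:
  Base (reported book profit): €600,300
  Less exemption €49,000 → base €551,300
  €551,300 × 17% = €93,721

Ordinary income tax:
  €87,000 × 7% = €6,090
  €326,000 × 18% = €58,680
  €196,800 × 22% = €43,296
  → €108,066

€108,066 > €93,721, so the ordinary income tax governs.

€108,066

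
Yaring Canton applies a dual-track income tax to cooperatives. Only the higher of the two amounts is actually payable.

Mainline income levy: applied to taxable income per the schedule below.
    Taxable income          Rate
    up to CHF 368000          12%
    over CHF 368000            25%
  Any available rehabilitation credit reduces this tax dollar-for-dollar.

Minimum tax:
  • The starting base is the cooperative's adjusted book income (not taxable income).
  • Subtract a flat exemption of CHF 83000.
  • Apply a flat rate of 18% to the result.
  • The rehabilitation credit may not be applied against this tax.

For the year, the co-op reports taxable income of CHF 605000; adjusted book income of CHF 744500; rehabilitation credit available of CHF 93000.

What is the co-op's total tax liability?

Mainline income levy:
  CHF 368000 × 12% = CHF 44160
  CHF 237000 × 25% = CHF 59250
  → CHF 103410
  Less rehabilitation credit CHF 93000 → CHF 10410

Minimum tax:
  Base (adjusted book income): CHF 744500
  Less exemption CHF 83000 → base CHF 661500
  CHF 661500 × 18% = CHF 119070

CHF 119070 > CHF 10410, so the minimum tax is the binding amount.

CHF 119070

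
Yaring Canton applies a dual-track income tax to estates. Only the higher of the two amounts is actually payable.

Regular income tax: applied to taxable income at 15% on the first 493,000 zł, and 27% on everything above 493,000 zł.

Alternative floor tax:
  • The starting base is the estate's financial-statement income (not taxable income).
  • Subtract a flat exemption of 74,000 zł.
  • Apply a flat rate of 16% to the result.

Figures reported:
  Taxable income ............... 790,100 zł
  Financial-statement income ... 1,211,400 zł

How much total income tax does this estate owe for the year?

181,984 zł

Alternative floor tax:
  Base (financial-statement income): 1,211,400 zł
  Less exemption 74,000 zł → base 1,137,400 zł
  1,137,400 zł × 16% = 181,984 zł

Regular income tax:
  493,000 zł × 15% = 73,950 zł
  297,100 zł × 27% = 80,217 zł
  → 154,167 zł

181,984 zł > 154,167 zł, so the alternative floor tax is the binding amount.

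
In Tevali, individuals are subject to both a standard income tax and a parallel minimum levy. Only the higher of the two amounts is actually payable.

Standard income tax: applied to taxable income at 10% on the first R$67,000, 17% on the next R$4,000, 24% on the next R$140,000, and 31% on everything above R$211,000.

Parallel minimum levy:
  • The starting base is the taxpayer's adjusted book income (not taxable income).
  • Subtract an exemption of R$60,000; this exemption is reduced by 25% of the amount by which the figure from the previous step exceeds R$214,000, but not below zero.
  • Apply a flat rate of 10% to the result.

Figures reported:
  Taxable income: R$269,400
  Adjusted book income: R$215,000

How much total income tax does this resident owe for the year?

Standard income tax:
  R$67,000 × 10% = R$6,700
  R$4,000 × 17% = R$680
  R$140,000 × 24% = R$33,600
  R$58,400 × 31% = R$18,104
  → R$59,084

Parallel minimum levy:
  Base (adjusted book income): R$215,000
  Exemption: R$60,000 − 25% × (R$215,000 − R$214,000) = R$60,000 − R$250 = R$59,750
  Base: R$215,000 − R$59,750 = R$155,250
  R$155,250 × 10% = R$15,525

R$59,084 > R$15,525, so the standard income tax governs.

R$59,084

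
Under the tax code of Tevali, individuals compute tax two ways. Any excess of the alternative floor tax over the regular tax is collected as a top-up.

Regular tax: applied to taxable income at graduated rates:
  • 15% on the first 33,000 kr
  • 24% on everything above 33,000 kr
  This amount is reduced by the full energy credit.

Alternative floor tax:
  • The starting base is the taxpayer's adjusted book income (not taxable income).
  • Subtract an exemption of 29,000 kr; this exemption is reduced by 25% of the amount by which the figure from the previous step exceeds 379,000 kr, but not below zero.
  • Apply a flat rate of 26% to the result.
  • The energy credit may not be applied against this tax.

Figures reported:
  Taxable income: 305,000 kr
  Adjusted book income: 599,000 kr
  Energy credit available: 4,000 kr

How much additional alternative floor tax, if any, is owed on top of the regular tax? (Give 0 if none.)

Alternative floor tax:
  Base (adjusted book income): 599,000 kr
  Exemption: 25% × (599,000 kr − 379,000 kr) = 55,000 kr ≥ 29,000 kr, so the exemption is fully phased out
  Base: 599,000 kr − 0 kr = 599,000 kr
  599,000 kr × 26% = 155,740 kr

Regular tax:
  33,000 kr × 15% = 4,950 kr
  272,000 kr × 24% = 65,280 kr
  → 70,230 kr
  Less energy credit 4,000 kr → 66,230 kr

Excess of alternative floor tax over regular tax: 155,740 kr − 66,230 kr = 89,510 kr.

89,510 kr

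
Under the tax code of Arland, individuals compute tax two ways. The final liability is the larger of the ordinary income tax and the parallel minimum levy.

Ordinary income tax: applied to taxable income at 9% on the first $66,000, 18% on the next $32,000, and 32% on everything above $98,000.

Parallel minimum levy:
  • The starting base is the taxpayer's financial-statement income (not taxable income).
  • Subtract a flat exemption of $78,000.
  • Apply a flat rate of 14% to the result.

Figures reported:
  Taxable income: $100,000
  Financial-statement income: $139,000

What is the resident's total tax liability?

$12,340

Parallel minimum levy:
  Base (financial-statement income): $139,000
  Less exemption $78,000 → base $61,000
  $61,000 × 14% = $8,540

Ordinary income tax:
  $66,000 × 9% = $5,940
  $32,000 × 18% = $5,760
  $2,000 × 32% = $640
  → $12,340

$12,340 > $8,540, so the ordinary income tax governs.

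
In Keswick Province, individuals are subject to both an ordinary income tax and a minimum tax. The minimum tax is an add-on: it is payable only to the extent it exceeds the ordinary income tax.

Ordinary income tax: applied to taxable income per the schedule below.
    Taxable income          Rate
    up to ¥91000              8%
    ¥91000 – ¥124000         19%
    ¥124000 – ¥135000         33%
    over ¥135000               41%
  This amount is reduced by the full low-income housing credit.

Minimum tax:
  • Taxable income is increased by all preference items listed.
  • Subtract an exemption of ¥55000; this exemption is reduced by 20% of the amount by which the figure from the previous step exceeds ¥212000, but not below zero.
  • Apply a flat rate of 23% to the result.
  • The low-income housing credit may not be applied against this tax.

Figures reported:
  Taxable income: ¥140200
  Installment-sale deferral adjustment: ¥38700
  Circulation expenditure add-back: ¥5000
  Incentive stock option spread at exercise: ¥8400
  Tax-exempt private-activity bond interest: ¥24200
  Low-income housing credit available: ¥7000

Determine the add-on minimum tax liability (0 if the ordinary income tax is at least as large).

¥25040

Minimum tax:
  Adjusted income: ¥140200 + ¥38700 + ¥5000 + ¥8400 + ¥24200 = ¥216500
  Exemption: ¥55000 − 20% × (¥216500 − ¥212000) = ¥55000 − ¥900 = ¥54100
  Base: ¥216500 − ¥54100 = ¥162400
  ¥162400 × 23% = ¥37352

Ordinary income tax:
  ¥91000 × 8% = ¥7280
  ¥33000 × 19% = ¥6270
  ¥11000 × 33% = ¥3630
  ¥5200 × 41% = ¥2132
  → ¥19312
  Less low-income housing credit ¥7000 → ¥12312

Excess of minimum tax over ordinary income tax: ¥37352 − ¥12312 = ¥25040.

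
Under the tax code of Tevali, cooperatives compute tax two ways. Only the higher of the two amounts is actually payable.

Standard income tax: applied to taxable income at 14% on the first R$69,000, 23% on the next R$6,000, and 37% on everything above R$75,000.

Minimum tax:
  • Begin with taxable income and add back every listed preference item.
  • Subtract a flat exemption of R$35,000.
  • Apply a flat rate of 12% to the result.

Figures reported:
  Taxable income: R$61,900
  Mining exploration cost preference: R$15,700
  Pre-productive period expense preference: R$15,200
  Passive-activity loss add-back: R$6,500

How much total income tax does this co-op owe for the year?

Standard income tax:
  R$61,900 × 14% = R$8,666

Minimum tax:
  Adjusted income: R$61,900 + R$15,700 + R$15,200 + R$6,500 = R$99,300
  Less exemption R$35,000 → base R$64,300
  R$64,300 × 12% = R$7,716

R$8,666 > R$7,716, so the standard income tax governs.

R$8,666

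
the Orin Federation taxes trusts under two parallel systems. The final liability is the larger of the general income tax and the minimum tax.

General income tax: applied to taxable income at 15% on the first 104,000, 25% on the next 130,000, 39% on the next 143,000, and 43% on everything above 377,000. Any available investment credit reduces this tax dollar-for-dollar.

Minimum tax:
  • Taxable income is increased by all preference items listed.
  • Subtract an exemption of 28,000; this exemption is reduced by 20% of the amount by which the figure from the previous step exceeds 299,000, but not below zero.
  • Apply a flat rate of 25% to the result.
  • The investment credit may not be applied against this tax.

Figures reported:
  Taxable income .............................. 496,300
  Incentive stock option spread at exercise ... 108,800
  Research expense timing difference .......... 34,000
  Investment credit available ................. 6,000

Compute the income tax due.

159,775

General income tax:
  104,000 × 15% = 15,600
  130,000 × 25% = 32,500
  143,000 × 39% = 55,770
  119,300 × 43% = 51,299
  → 155,169
  Less investment credit 6,000 → 149,169

Minimum tax:
  Adjusted income: 496,300 + 108,800 + 34,000 = 639,100
  Exemption: 20% × (639,100 − 299,000) = 68,020 ≥ 28,000, so the exemption is fully phased out
  Base: 639,100 − 0 = 639,100
  639,100 × 25% = 159,775

159,775 > 149,169, so the minimum tax is the binding amount.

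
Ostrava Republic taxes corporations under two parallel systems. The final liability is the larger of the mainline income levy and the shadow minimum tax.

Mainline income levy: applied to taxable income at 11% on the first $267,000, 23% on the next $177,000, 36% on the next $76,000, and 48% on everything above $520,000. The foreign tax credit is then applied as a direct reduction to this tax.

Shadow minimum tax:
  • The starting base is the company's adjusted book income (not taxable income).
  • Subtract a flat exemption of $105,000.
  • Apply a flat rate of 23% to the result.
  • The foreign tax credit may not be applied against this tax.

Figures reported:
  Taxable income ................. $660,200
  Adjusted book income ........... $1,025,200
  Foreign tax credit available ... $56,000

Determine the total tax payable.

$211,646

Mainline income levy:
  $267,000 × 11% = $29,370
  $177,000 × 23% = $40,710
  $76,000 × 36% = $27,360
  $140,200 × 48% = $67,296
  → $164,736
  Less foreign tax credit $56,000 → $108,736

Shadow minimum tax:
  Base (adjusted book income): $1,025,200
  Less exemption $105,000 → base $920,200
  $920,200 × 23% = $211,646

$211,646 > $108,736, so the shadow minimum tax is the binding amount.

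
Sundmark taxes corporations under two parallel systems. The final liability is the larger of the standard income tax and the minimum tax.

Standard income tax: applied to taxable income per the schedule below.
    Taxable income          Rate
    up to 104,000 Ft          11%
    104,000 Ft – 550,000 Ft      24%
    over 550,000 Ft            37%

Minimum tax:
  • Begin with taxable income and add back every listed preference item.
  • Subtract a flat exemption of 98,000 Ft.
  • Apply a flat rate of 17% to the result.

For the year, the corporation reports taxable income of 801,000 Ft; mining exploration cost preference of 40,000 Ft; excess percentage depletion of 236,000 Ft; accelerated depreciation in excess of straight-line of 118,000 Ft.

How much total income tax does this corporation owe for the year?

211,350 Ft

Minimum tax:
  Adjusted income: 801,000 Ft + 40,000 Ft + 236,000 Ft + 118,000 Ft = 1,195,000 Ft
  Less exemption 98,000 Ft → base 1,097,000 Ft
  1,097,000 Ft × 17% = 186,490 Ft

Standard income tax:
  104,000 Ft × 11% = 11,440 Ft
  446,000 Ft × 24% = 107,040 Ft
  251,000 Ft × 37% = 92,870 Ft
  → 211,350 Ft

211,350 Ft > 186,490 Ft, so the standard income tax governs.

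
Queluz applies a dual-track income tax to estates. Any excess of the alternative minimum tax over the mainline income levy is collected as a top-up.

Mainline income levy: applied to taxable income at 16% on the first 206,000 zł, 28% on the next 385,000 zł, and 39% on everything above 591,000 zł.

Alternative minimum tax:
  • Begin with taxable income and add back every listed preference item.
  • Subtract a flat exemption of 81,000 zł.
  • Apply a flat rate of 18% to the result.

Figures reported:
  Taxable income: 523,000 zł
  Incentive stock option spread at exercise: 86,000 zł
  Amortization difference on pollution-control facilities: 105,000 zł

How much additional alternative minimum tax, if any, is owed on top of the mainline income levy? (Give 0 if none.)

Alternative minimum tax:
  Adjusted income: 523,000 zł + 86,000 zł + 105,000 zł = 714,000 zł
  Less exemption 81,000 zł → base 633,000 zł
  633,000 zł × 18% = 113,940 zł

Mainline income levy:
  206,000 zł × 16% = 32,960 zł
  317,000 zł × 28% = 88,760 zł
  → 121,720 zł

113,940 zł ≤ 121,720 zł, so no add-on is due.

0 zł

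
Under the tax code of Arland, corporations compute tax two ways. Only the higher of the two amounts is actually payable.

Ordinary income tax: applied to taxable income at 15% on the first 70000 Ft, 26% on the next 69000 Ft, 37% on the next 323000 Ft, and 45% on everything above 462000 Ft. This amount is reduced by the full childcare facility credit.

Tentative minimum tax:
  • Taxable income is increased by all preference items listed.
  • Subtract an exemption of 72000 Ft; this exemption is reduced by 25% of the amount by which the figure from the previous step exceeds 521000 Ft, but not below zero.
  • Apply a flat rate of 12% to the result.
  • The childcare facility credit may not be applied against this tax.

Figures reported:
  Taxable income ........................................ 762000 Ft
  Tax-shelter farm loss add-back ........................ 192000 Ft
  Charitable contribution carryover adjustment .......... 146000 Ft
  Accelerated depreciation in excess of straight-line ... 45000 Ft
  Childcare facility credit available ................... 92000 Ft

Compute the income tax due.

Ordinary income tax:
  70000 Ft × 15% = 10500 Ft
  69000 Ft × 26% = 17940 Ft
  323000 Ft × 37% = 119510 Ft
  300000 Ft × 45% = 135000 Ft
  → 282950 Ft
  Less childcare facility credit 92000 Ft → 190950 Ft

Tentative minimum tax:
  Adjusted income: 762000 Ft + 192000 Ft + 146000 Ft + 45000 Ft = 1145000 Ft
  Exemption: 25% × (1145000 Ft − 521000 Ft) = 156000 Ft ≥ 72000 Ft, so the exemption is fully phased out
  Base: 1145000 Ft − 0 Ft = 1145000 Ft
  1145000 Ft × 12% = 137400 Ft

190950 Ft > 137400 Ft, so the ordinary income tax governs.

190950 Ft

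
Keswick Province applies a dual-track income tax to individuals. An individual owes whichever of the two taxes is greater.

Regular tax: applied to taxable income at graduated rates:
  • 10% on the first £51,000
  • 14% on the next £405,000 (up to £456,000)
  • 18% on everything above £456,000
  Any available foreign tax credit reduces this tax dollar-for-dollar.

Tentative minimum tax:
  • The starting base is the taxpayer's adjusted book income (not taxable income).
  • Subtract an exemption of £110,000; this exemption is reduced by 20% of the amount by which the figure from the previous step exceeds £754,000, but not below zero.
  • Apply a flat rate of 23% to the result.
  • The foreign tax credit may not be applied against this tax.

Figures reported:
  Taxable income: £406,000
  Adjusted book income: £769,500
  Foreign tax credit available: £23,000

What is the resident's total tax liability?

Regular tax:
  £51,000 × 10% = £5,100
  £355,000 × 14% = £49,700
  → £54,800
  Less foreign tax credit £23,000 → £31,800

Tentative minimum tax:
  Base (adjusted book income): £769,500
  Exemption: £110,000 − 20% × (£769,500 − £754,000) = £110,000 − £3,100 = £106,900
  Base: £769,500 − £106,900 = £662,600
  £662,600 × 23% = £152,398

£152,398 > £31,800, so the tentative minimum tax is the binding amount.

£152,398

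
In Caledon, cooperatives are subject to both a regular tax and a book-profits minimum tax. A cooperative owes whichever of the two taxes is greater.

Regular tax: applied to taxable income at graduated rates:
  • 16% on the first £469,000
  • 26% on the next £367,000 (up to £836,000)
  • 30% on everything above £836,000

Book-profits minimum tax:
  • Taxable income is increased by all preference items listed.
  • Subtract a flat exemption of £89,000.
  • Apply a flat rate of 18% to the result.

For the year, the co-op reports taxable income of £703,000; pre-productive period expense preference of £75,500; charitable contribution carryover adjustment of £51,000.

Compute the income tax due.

£135,880

Book-profits minimum tax:
  Adjusted income: £703,000 + £75,500 + £51,000 = £829,500
  Less exemption £89,000 → base £740,500
  £740,500 × 18% = £133,290

Regular tax:
  £469,000 × 16% = £75,040
  £234,000 × 26% = £60,840
  → £135,880

£135,880 > £133,290, so the regular tax governs.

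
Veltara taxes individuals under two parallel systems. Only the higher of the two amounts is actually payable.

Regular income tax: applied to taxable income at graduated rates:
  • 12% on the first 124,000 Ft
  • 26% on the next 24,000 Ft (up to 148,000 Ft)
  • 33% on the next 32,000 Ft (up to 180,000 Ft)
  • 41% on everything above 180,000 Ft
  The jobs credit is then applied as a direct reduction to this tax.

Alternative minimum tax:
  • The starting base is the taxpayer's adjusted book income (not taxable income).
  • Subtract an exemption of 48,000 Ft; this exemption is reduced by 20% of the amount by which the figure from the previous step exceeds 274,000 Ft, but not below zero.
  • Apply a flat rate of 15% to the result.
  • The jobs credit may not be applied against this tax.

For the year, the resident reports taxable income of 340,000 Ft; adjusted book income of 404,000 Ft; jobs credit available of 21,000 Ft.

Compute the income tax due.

Regular income tax:
  124,000 Ft × 12% = 14,880 Ft
  24,000 Ft × 26% = 6,240 Ft
  32,000 Ft × 33% = 10,560 Ft
  160,000 Ft × 41% = 65,600 Ft
  → 97,280 Ft
  Less jobs credit 21,000 Ft → 76,280 Ft

Alternative minimum tax:
  Base (adjusted book income): 404,000 Ft
  Exemption: 48,000 Ft − 20% × (404,000 Ft − 274,000 Ft) = 48,000 Ft − 26,000 Ft = 22,000 Ft
  Base: 404,000 Ft − 22,000 Ft = 382,000 Ft
  382,000 Ft × 15% = 57,300 Ft

76,280 Ft > 57,300 Ft, so the regular income tax governs.

76,280 Ft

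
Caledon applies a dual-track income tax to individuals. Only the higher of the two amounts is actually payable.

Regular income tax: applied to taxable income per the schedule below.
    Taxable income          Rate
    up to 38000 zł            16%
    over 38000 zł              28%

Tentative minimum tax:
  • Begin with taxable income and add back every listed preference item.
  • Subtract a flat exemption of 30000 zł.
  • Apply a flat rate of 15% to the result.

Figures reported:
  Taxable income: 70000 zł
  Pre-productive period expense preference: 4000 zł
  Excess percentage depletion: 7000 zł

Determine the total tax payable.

15040 zł

Tentative minimum tax:
  Adjusted income: 70000 zł + 4000 zł + 7000 zł = 81000 zł
  Less exemption 30000 zł → base 51000 zł
  51000 zł × 15% = 7650 zł

Regular income tax:
  38000 zł × 16% = 6080 zł
  32000 zł × 28% = 8960 zł
  → 15040 zł

15040 zł > 7650 zł, so the regular income tax governs.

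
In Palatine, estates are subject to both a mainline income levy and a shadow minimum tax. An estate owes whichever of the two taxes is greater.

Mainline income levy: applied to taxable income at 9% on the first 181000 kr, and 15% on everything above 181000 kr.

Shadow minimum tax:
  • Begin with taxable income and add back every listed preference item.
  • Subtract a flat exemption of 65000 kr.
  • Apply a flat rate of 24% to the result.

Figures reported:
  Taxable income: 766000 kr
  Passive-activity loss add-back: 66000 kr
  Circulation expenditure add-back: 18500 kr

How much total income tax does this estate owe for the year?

Shadow minimum tax:
  Adjusted income: 766000 kr + 66000 kr + 18500 kr = 850500 kr
  Less exemption 65000 kr → base 785500 kr
  785500 kr × 24% = 188520 kr

Mainline income levy:
  181000 kr × 9% = 16290 kr
  585000 kr × 15% = 87750 kr
  → 104040 kr

188520 kr > 104040 kr, so the shadow minimum tax is the binding amount.

188520 kr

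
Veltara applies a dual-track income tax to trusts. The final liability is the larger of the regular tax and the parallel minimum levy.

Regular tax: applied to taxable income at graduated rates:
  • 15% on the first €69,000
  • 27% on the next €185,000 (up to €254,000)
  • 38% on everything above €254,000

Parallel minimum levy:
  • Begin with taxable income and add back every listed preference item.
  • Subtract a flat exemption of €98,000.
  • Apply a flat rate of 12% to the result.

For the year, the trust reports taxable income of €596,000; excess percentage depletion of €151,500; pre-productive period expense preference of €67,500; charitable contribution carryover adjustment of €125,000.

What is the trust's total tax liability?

Parallel minimum levy:
  Adjusted income: €596,000 + €151,500 + €67,500 + €125,000 = €940,000
  Less exemption €98,000 → base €842,000
  €842,000 × 12% = €101,040

Regular tax:
  €69,000 × 15% = €10,350
  €185,000 × 27% = €49,950
  €342,000 × 38% = €129,960
  → €190,260

€190,260 > €101,040, so the regular tax governs.

€190,260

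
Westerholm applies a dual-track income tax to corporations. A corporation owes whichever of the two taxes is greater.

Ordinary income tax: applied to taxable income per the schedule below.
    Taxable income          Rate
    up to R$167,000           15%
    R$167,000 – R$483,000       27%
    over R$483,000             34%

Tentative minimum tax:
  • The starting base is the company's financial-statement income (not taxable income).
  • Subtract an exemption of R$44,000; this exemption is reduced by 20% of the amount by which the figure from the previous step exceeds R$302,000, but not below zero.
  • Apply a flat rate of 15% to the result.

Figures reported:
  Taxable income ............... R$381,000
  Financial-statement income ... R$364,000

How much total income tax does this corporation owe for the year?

Ordinary income tax:
  R$167,000 × 15% = R$25,050
  R$214,000 × 27% = R$57,780
  → R$82,830

Tentative minimum tax:
  Base (financial-statement income): R$364,000
  Exemption: R$44,000 − 20% × (R$364,000 − R$302,000) = R$44,000 − R$12,400 = R$31,600
  Base: R$364,000 − R$31,600 = R$332,400
  R$332,400 × 15% = R$49,860

R$82,830 > R$49,860, so the ordinary income tax governs.

R$82,830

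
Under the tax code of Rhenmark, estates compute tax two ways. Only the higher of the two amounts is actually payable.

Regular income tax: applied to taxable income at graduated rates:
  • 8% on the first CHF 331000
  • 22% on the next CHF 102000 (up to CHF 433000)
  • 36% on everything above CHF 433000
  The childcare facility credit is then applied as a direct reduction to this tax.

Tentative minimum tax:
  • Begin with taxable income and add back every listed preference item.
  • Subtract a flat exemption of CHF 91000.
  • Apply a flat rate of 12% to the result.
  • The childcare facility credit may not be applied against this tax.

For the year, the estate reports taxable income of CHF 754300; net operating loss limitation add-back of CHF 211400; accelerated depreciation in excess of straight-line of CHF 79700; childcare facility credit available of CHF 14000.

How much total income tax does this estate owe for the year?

Regular income tax:
  CHF 331000 × 8% = CHF 26480
  CHF 102000 × 22% = CHF 22440
  CHF 321300 × 36% = CHF 115668
  → CHF 164588
  Less childcare facility credit CHF 14000 → CHF 150588

Tentative minimum tax:
  Adjusted income: CHF 754300 + CHF 211400 + CHF 79700 = CHF 1045400
  Less exemption CHF 91000 → base CHF 954400
  CHF 954400 × 12% = CHF 114528

CHF 150588 > CHF 114528, so the regular income tax governs.

CHF 150588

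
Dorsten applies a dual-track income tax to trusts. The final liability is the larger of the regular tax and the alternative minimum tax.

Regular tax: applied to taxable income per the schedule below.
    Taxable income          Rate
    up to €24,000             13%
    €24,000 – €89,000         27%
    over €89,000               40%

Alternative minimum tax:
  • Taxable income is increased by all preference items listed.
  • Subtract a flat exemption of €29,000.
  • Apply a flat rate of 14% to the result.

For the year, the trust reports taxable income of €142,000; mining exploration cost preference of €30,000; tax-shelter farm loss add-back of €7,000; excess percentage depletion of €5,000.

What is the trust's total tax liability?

Regular tax:
  €24,000 × 13% = €3,120
  €65,000 × 27% = €17,550
  €53,000 × 40% = €21,200
  → €41,870

Alternative minimum tax:
  Adjusted income: €142,000 + €30,000 + €7,000 + €5,000 = €184,000
  Less exemption €29,000 → base €155,000
  €155,000 × 14% = €21,700

€41,870 > €21,700, so the regular tax governs.

€41,870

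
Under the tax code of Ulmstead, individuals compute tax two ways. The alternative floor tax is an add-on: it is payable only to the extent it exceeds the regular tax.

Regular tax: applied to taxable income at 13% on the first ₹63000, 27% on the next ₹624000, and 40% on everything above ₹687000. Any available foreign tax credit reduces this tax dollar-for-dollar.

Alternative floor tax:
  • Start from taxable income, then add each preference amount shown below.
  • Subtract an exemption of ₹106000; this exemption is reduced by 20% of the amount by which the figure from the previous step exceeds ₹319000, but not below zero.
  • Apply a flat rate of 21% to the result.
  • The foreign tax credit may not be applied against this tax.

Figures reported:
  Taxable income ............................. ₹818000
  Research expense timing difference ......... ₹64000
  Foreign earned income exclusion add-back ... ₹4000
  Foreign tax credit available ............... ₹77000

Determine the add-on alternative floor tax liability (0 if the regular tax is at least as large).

Regular tax:
  ₹63000 × 13% = ₹8190
  ₹624000 × 27% = ₹168480
  ₹131000 × 40% = ₹52400
  → ₹229070
  Less foreign tax credit ₹77000 → ₹152070

Alternative floor tax:
  Adjusted income: ₹818000 + ₹64000 + ₹4000 = ₹886000
  Exemption: 20% × (₹886000 − ₹319000) = ₹113400 ≥ ₹106000, so the exemption is fully phased out
  Base: ₹886000 − ₹0 = ₹886000
  ₹886000 × 21% = ₹186060

Excess of alternative floor tax over regular tax: ₹186060 − ₹152070 = ₹33990.

₹33990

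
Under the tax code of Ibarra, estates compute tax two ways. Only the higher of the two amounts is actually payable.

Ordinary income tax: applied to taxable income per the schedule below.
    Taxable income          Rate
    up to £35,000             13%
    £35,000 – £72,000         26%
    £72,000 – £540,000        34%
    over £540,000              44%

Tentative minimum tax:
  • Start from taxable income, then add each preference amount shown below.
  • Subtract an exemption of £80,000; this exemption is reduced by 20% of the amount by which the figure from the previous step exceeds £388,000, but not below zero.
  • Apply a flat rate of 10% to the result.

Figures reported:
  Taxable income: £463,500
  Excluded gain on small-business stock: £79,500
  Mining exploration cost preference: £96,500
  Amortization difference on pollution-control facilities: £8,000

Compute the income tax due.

£147,280

Tentative minimum tax:
  Adjusted income: £463,500 + £79,500 + £96,500 + £8,000 = £647,500
  Exemption: £80,000 − 20% × (£647,500 − £388,000) = £80,000 − £51,900 = £28,100
  Base: £647,500 − £28,100 = £619,400
  £619,400 × 10% = £61,940

Ordinary income tax:
  £35,000 × 13% = £4,550
  £37,000 × 26% = £9,620
  £391,500 × 34% = £133,110
  → £147,280

£147,280 > £61,940, so the ordinary income tax governs.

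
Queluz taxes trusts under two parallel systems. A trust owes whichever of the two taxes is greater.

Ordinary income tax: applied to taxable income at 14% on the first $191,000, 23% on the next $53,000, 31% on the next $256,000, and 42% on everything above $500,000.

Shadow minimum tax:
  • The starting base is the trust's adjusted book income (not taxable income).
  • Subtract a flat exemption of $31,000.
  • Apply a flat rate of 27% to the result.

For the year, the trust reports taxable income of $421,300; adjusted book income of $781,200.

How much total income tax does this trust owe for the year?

$202,554

Ordinary income tax:
  $191,000 × 14% = $26,740
  $53,000 × 23% = $12,190
  $177,300 × 31% = $54,963
  → $93,893

Shadow minimum tax:
  Base (adjusted book income): $781,200
  Less exemption $31,000 → base $750,200
  $750,200 × 27% = $202,554

$202,554 > $93,893, so the shadow minimum tax is the binding amount.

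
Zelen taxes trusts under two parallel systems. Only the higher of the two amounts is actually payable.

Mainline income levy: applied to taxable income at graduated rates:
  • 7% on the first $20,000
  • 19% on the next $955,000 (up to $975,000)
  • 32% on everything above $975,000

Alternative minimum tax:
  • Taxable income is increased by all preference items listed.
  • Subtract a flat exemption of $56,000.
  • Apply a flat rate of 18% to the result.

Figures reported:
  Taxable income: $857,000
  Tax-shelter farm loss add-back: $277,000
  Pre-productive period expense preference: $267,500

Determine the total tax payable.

$242,190

Mainline income levy:
  $20,000 × 7% = $1,400
  $837,000 × 19% = $159,030
  → $160,430

Alternative minimum tax:
  Adjusted income: $857,000 + $277,000 + $267,500 = $1,401,500
  Less exemption $56,000 → base $1,345,500
  $1,345,500 × 18% = $242,190

$242,190 > $160,430, so the alternative minimum tax is the binding amount.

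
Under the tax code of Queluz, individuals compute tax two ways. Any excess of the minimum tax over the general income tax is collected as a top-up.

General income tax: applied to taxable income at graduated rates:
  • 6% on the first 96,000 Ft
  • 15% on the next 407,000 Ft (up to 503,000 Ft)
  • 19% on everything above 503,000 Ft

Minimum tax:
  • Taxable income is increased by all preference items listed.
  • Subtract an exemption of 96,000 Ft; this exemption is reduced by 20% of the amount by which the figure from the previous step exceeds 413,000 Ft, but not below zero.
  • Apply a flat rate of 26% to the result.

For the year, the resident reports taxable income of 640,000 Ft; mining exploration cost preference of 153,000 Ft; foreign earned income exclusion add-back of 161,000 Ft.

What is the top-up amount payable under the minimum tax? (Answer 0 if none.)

General income tax:
  96,000 Ft × 6% = 5,760 Ft
  407,000 Ft × 15% = 61,050 Ft
  137,000 Ft × 19% = 26,030 Ft
  → 92,840 Ft

Minimum tax:
  Adjusted income: 640,000 Ft + 153,000 Ft + 161,000 Ft = 954,000 Ft
  Exemption: 20% × (954,000 Ft − 413,000 Ft) = 108,200 Ft ≥ 96,000 Ft, so the exemption is fully phased out
  Base: 954,000 Ft − 0 Ft = 954,000 Ft
  954,000 Ft × 26% = 248,040 Ft

Excess of minimum tax over general income tax: 248,040 Ft − 92,840 Ft = 155,200 Ft.

155,200 Ft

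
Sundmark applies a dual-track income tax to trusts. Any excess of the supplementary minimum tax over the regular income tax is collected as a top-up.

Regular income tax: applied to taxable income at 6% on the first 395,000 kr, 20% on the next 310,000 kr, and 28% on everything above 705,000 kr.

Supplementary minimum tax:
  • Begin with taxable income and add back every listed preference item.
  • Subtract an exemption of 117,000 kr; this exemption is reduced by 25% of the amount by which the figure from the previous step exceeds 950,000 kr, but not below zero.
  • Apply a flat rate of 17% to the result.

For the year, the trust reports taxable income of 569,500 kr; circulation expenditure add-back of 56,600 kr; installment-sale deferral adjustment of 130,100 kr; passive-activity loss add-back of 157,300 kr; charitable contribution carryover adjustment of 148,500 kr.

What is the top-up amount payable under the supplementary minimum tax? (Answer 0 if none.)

Regular income tax:
  395,000 kr × 6% = 23,700 kr
  174,500 kr × 20% = 34,900 kr
  → 58,600 kr

Supplementary minimum tax:
  Adjusted income: 569,500 kr + 56,600 kr + 130,100 kr + 157,300 kr + 148,500 kr = 1,062,000 kr
  Exemption: 117,000 kr − 25% × (1,062,000 kr − 950,000 kr) = 117,000 kr − 28,000 kr = 89,000 kr
  Base: 1,062,000 kr − 89,000 kr = 973,000 kr
  973,000 kr × 17% = 165,410 kr

Excess of supplementary minimum tax over regular income tax: 165,410 kr − 58,600 kr = 106,810 kr.

106,810 kr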